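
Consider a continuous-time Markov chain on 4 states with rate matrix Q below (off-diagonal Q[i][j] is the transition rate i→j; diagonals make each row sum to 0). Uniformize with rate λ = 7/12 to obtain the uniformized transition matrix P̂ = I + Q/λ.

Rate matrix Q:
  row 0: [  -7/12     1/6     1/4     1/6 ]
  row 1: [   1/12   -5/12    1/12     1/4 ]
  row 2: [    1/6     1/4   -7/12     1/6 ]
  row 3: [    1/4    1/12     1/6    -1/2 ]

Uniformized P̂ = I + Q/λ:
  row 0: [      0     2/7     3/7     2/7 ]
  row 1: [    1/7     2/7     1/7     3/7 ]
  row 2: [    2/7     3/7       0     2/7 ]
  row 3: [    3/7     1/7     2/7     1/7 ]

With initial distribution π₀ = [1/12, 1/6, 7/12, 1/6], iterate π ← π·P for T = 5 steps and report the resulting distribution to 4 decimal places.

t=0: π = [0.0833, 0.1667, 0.5833, 0.1667]
t=1: π = [0.2619, 0.3452, 0.1071, 0.2857]
t=2: π = [0.2024, 0.2602, 0.2432, 0.2942]
t=3: π = [0.2328, 0.2784, 0.2080, 0.2809]
t=4: π = [0.2196, 0.2753, 0.2198, 0.2854]
t=5: π = [0.2244, 0.2763, 0.2150, 0.2843]

π = [0.2244, 0.2763, 0.2150, 0.2843]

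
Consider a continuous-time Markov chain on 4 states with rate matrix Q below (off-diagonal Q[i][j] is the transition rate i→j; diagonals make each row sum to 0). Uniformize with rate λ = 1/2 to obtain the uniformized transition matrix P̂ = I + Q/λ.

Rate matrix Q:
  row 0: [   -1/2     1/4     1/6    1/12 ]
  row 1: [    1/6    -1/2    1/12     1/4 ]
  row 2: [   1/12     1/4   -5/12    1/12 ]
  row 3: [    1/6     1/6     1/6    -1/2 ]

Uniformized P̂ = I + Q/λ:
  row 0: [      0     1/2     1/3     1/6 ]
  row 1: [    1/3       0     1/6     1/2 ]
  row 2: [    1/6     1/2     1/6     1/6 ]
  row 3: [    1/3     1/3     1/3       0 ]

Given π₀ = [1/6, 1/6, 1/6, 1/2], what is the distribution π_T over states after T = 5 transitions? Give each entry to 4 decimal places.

t=0: π = [0.1667, 0.1667, 0.1667, 0.5000]
t=1: π = [0.2500, 0.3333, 0.2778, 0.1389]
t=2: π = [0.2037, 0.3102, 0.2315, 0.2546]
t=3: π = [0.2269, 0.3025, 0.2431, 0.2276]
t=4: π = [0.2172, 0.3108, 0.2424, 0.2296]
t=5: π = [0.2205, 0.3063, 0.2411, 0.2320]

π = [0.2205, 0.3063, 0.2411, 0.2320]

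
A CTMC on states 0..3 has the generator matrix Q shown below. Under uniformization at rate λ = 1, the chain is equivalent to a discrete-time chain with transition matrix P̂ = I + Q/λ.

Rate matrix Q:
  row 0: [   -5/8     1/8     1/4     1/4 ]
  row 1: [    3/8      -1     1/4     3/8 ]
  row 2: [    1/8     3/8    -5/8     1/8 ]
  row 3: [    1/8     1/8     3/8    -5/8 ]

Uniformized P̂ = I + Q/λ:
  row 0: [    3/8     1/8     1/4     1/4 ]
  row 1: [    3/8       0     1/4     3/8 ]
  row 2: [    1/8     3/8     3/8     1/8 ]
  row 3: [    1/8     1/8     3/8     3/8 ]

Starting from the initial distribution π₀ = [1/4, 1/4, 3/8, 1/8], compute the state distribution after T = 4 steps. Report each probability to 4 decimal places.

t=0: π = [0.2500, 0.2500, 0.3750, 0.1250]
t=1: π = [0.2500, 0.1875, 0.3125, 0.2500]
t=2: π = [0.2344, 0.1797, 0.3203, 0.2656]
t=3: π = [0.2285, 0.1826, 0.3232, 0.2656]
t=4: π = [0.2278, 0.1830, 0.3236, 0.2656]

π = [0.2278, 0.1830, 0.3236, 0.2656]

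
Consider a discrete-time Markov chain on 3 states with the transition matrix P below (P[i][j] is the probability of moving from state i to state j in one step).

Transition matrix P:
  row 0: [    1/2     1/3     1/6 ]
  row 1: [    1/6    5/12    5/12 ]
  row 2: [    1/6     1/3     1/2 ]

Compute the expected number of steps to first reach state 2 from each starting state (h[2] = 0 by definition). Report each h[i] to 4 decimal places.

h = [3.8824, 2.8235, 0.0000]

First-step conditioning: h[2] = 0; for i ≠ 2, h[i] = 1 + Σ_k P[i][k]·h[k].
  h[0] = 1 + 1/2·h[0] + 1/3·h[1]
  h[1] = 1 + 1/6·h[0] + 5/12·h[1]
Solving the 2×2 linear system over states ≠ 2 gives exactly h = [66/17, 48/17, 0] (h[2] = 0 is the target).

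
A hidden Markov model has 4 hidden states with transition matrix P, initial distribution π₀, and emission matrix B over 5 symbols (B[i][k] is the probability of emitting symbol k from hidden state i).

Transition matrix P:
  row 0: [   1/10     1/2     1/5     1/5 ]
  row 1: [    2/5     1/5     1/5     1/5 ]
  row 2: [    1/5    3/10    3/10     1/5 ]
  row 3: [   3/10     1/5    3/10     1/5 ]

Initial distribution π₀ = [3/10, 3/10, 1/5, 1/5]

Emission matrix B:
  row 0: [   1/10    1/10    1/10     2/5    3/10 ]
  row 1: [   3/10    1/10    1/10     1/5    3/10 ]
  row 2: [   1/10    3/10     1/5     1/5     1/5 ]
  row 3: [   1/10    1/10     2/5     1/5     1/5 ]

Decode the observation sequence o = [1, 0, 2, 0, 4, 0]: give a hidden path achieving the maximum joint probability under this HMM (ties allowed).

path = [2, 1, 0, 1, 0, 1]

t=0: δ = [3.000e-02, 3.000e-02, 6.000e-02, 2.000e-02]  (obs o_0=1)
t=1: δ = [1.200e-03, 5.400e-03, 1.800e-03, 1.200e-03]  ψ = [1, 2, 2, 2]  (obs o_1=0)
t=2: δ = [2.160e-04, 1.080e-04, 2.160e-04, 4.320e-04]  ψ = [1, 1, 1, 1]  (obs o_2=2)
t=3: δ = [1.296e-05, 3.240e-05, 1.296e-05, 8.640e-06]  ψ = [3, 0, 3, 3]  (obs o_3=0)
t=4: δ = [3.888e-06, 1.944e-06, 1.296e-06, 1.296e-06]  ψ = [1, 0, 1, 1]  (obs o_4=4)
t=5: δ = [7.776e-08, 5.832e-07, 7.776e-08, 7.776e-08]  ψ = [1, 0, 0, 0]  (obs o_5=0)
backtrack: best end state = 1; path = [2, 1, 0, 1, 0, 1]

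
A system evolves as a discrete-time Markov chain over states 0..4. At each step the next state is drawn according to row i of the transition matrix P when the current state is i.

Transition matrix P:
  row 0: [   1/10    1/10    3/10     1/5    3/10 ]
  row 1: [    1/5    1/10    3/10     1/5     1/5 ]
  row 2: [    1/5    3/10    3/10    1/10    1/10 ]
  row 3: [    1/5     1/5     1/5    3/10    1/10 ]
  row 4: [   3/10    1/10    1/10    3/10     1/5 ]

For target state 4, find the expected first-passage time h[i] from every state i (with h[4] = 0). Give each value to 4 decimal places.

First-step conditioning: h[4] = 0; for i ≠ 4, h[i] = 1 + Σ_k P[i][k]·h[k].
  h[0] = 1 + 1/10·h[0] + 1/10·h[1] + 3/10·h[2] + 1/5·h[3]
  h[1] = 1 + 1/5·h[0] + 1/10·h[1] + 3/10·h[2] + 1/5·h[3]
  h[2] = 1 + 1/5·h[0] + 3/10·h[1] + 3/10·h[2] + 1/10·h[3]
  h[3] = 1 + 1/5·h[0] + 1/5·h[1] + 1/5·h[2] + 3/10·h[3]
Solving the 4×4 linear system over states ≠ 4 gives exactly h = [4450/837, 4895/837, 5335/837, 5390/837, 0] (h[4] = 0 is the target).

h = [5.3166, 5.8483, 6.3740, 6.4397, 0.0000]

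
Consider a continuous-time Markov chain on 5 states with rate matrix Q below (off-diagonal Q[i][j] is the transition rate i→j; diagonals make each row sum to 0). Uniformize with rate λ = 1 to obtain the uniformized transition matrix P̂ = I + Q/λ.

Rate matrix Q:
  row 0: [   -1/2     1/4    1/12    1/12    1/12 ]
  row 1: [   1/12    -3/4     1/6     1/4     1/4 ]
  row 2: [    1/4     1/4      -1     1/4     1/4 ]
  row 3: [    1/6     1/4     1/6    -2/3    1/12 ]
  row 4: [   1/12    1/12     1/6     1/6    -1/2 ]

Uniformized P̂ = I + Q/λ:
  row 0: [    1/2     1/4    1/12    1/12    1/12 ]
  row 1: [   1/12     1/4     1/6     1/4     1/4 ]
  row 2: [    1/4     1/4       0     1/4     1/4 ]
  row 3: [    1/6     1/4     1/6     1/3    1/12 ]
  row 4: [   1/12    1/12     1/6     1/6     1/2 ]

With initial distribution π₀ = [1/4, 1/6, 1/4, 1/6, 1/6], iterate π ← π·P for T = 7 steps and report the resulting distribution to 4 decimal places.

t=0: π = [0.2500, 0.1667, 0.2500, 0.1667, 0.1667]
t=1: π = [0.2431, 0.2222, 0.1042, 0.2083, 0.2222]
t=2: π = [0.2193, 0.2130, 0.1291, 0.2083, 0.2303]
t=3: π = [0.2136, 0.2116, 0.1269, 0.2116, 0.2363]
t=4: π = [0.2111, 0.2106, 0.1277, 0.2123, 0.2382]
t=5: π = [0.2103, 0.2103, 0.1278, 0.2127, 0.2390]
t=6: π = [0.2100, 0.2102, 0.1278, 0.2128, 0.2393]
t=7: π = [0.2099, 0.2101, 0.1279, 0.2128, 0.2394]

π = [0.2099, 0.2101, 0.1279, 0.2128, 0.2394]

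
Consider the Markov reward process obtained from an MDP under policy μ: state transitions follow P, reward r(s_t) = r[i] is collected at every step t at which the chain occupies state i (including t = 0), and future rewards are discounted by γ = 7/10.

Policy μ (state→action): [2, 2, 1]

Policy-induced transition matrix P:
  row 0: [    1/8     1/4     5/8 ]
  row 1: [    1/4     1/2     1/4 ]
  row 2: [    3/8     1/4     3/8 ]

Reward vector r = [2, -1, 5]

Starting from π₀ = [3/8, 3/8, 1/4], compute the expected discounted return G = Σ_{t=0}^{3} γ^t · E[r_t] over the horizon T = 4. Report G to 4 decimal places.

t=0: π = [0.3750, 0.3750, 0.2500], E[r] = 1.6250, γ^t·E[r] = 1.625000, running G = 1.625000
t=1: π = [0.2344, 0.3438, 0.4219], E[r] = 2.2344, γ^t·E[r] = 1.564063, running G = 3.189063
t=2: π = [0.2734, 0.3359, 0.3906], E[r] = 2.1641, γ^t·E[r] = 1.060391, running G = 4.249453
t=3: π = [0.2646, 0.3340, 0.4014], E[r] = 2.2021, γ^t·E[r] = 0.755337, running G = 5.004790

G = 5.0048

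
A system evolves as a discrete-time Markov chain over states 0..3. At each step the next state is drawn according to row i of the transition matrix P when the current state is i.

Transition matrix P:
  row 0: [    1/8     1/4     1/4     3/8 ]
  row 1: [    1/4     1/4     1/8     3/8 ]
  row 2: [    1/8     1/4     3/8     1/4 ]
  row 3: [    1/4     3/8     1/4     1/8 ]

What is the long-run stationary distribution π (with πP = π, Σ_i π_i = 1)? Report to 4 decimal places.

π = [0.1950, 0.2844, 0.2451, 0.2755]

Balance equations π_j = Σ_i π_i·P[i][j]:
  π_0 = 1/8·π_0 + 1/4·π_1 + 1/8·π_2 + 1/4·π_3
  π_1 = 1/4·π_0 + 1/4·π_1 + 1/4·π_2 + 3/8·π_3
  π_2 = 1/4·π_0 + 1/8·π_1 + 3/8·π_2 + 1/4·π_3
  normalize: π_0 + π_1 + π_2 + π_3 = 1
Solving the linear system gives exactly π = [109/559, 159/559, 137/559, 154/559].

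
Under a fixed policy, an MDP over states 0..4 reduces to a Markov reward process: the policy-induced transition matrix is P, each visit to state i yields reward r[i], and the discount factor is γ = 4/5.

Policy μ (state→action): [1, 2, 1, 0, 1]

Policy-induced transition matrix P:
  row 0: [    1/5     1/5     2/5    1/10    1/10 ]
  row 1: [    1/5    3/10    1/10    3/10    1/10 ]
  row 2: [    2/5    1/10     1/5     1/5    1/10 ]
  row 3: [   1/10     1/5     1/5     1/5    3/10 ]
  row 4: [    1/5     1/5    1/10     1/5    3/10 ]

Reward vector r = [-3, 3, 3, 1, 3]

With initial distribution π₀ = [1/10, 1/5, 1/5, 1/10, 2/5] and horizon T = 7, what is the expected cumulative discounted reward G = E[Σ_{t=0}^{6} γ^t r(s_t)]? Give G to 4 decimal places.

t=0: π = [0.1000, 0.2000, 0.2000, 0.1000, 0.4000], E[r] = 2.2000, γ^t·E[r] = 2.200000, running G = 2.200000
t=1: π = [0.2300, 0.2000, 0.1600, 0.2100, 0.2000], E[r] = 1.2000, γ^t·E[r] = 0.960000, running G = 3.160000
t=2: π = [0.2110, 0.2040, 0.2060, 0.1970, 0.1820], E[r] = 1.3400, γ^t·E[r] = 0.857600, running G = 4.017600
t=3: π = [0.2215, 0.1998, 0.2036, 0.1993, 0.1758], E[r] = 1.2724, γ^t·E[r] = 0.651469, running G = 4.669069
t=4: π = [0.2208, 0.1996, 0.2067, 0.1978, 0.1750], E[r] = 1.2796, γ^t·E[r] = 0.524124, running G = 5.193193
t=5: π = [0.2216, 0.1993, 0.2067, 0.1979, 0.1746], E[r] = 1.2748, γ^t·E[r] = 0.417741, running G = 5.610934
t=6: π = [0.2216, 0.1993, 0.2069, 0.1978, 0.1745], E[r] = 1.2752, γ^t·E[r] = 0.334274, running G = 5.945207

G = 5.9452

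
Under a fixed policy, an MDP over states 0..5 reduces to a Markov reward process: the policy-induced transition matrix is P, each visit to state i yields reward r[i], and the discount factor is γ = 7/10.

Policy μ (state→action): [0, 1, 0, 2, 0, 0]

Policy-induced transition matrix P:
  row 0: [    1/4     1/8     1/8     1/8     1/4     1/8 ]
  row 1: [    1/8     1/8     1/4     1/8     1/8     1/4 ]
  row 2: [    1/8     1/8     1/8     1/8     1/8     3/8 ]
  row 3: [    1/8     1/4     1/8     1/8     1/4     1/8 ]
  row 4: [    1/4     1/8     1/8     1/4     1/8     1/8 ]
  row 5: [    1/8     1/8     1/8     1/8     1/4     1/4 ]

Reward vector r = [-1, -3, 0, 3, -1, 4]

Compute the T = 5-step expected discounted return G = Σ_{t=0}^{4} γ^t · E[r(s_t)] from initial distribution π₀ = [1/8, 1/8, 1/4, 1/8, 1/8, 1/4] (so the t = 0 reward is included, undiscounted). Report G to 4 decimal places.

t=0: π = [0.1250, 0.1250, 0.2500, 0.1250, 0.1250, 0.2500], E[r] = 0.7500, γ^t·E[r] = 0.750000, running G = 0.750000
t=1: π = [0.1563, 0.1406, 0.1406, 0.1406, 0.1875, 0.2344], E[r] = 0.5938, γ^t·E[r] = 0.415625, running G = 1.165625
t=2: π = [0.1680, 0.1426, 0.1426, 0.1484, 0.1914, 0.2070], E[r] = 0.4863, γ^t·E[r] = 0.238301, running G = 1.403926
t=3: π = [0.1699, 0.1436, 0.1428, 0.1489, 0.1904, 0.2043], E[r] = 0.4731, γ^t·E[r] = 0.162289, running G = 1.566214
t=4: π = [0.1700, 0.1436, 0.1429, 0.1488, 0.1904, 0.2042], E[r] = 0.4719, γ^t·E[r] = 0.113302, running G = 1.679516

G = 1.6795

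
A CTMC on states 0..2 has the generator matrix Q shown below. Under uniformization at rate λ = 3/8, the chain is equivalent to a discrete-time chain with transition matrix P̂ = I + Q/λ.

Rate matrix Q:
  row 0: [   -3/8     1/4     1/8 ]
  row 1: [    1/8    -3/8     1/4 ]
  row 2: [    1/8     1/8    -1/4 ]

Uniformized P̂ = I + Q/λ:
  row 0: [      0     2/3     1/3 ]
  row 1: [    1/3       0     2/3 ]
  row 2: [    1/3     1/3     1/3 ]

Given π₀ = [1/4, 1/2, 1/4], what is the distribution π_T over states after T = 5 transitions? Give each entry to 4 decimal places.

t=0: π = [0.2500, 0.5000, 0.2500]
t=1: π = [0.2500, 0.2500, 0.5000]
t=2: π = [0.2500, 0.3333, 0.4167]
t=3: π = [0.2500, 0.3056, 0.4444]
t=4: π = [0.2500, 0.3148, 0.4352]
t=5: π = [0.2500, 0.3117, 0.4383]

π = [0.2500, 0.3117, 0.4383]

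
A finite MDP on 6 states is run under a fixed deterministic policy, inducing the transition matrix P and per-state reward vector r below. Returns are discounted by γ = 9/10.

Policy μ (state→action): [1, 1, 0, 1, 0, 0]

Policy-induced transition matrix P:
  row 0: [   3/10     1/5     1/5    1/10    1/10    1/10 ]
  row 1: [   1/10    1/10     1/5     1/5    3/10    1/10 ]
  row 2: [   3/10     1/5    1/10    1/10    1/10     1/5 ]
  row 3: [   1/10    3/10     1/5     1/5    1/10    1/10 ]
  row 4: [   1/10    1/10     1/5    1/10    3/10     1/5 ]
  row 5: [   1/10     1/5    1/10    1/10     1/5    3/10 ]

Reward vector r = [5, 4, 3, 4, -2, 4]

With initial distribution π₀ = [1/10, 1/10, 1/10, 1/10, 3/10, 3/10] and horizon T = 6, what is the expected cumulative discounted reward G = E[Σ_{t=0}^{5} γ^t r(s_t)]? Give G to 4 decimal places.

G = 12.5702

t=0: π = [0.1000, 0.1000, 0.1000, 0.1000, 0.3000, 0.3000], E[r] = 2.2000, γ^t·E[r] = 2.200000, running G = 2.200000
t=1: π = [0.1400, 0.1700, 0.1600, 0.1200, 0.2100, 0.2000], E[r] = 2.7200, γ^t·E[r] = 2.448000, running G = 4.648000
t=2: π = [0.1600, 0.1740, 0.1640, 0.1290, 0.1960, 0.1770], E[r] = 2.8200, γ^t·E[r] = 2.284200, running G = 6.932200
t=3: π = [0.1648, 0.1759, 0.1659, 0.1303, 0.1917, 0.1714], E[r] = 2.8487, γ^t·E[r] = 2.076702, running G = 9.008902
t=4: π = [0.1661, 0.1763, 0.1663, 0.1306, 0.1907, 0.1700], E[r] = 2.8559, γ^t·E[r] = 1.873763, running G = 10.882665
t=5: π = [0.1665, 0.1764, 0.1664, 0.1307, 0.1904, 0.1697], E[r] = 2.8578, γ^t·E[r] = 1.687486, running G = 12.570151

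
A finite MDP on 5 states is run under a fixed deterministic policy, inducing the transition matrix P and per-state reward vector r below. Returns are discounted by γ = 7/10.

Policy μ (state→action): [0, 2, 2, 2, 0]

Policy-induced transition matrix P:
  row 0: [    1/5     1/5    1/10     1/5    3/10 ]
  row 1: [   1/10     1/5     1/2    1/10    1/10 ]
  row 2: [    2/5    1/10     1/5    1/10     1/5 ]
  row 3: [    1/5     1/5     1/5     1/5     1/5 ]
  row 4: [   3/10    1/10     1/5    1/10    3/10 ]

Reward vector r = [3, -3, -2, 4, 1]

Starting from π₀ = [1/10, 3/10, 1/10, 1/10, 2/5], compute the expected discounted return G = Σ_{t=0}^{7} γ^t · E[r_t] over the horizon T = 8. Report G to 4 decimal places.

t=0: π = [0.1000, 0.3000, 0.1000, 0.1000, 0.4000], E[r] = 0.0000, γ^t·E[r] = 0.000000, running G = 0.000000
t=1: π = [0.2300, 0.1500, 0.2800, 0.1200, 0.2200], E[r] = 0.3800, γ^t·E[r] = 0.266000, running G = 0.266000
t=2: π = [0.2630, 0.1500, 0.2220, 0.1350, 0.2300], E[r] = 0.6650, γ^t·E[r] = 0.325850, running G = 0.591850
t=3: π = [0.2524, 0.1548, 0.2187, 0.1398, 0.2343], E[r] = 0.6489, γ^t·E[r] = 0.222573, running G = 0.814423
t=4: π = [0.2517, 0.1547, 0.2212, 0.1392, 0.2332], E[r] = 0.6386, γ^t·E[r] = 0.153337, running G = 0.967760
t=5: π = [0.2521, 0.1546, 0.2212, 0.1391, 0.2330], E[r] = 0.6395, γ^t·E[r] = 0.107478, running G = 1.075238
t=6: π = [0.2521, 0.1546, 0.2212, 0.1391, 0.2331], E[r] = 0.6398, γ^t·E[r] = 0.075268, running G = 1.150506
t=7: π = [0.2521, 0.1546, 0.2212, 0.1391, 0.2331], E[r] = 0.6397, γ^t·E[r] = 0.052684, running G = 1.203190

G = 1.2032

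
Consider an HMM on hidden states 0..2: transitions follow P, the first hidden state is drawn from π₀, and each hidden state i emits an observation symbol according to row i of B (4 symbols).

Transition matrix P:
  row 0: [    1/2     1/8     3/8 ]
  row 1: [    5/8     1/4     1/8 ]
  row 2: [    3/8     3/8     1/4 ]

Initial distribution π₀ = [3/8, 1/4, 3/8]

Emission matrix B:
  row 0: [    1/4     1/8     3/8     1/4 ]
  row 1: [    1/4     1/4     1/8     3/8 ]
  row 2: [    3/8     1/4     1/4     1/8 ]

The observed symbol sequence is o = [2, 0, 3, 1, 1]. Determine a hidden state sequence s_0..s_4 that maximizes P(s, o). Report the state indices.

path = [0, 2, 1, 0, 2]

t=0: δ = [1.406e-01, 3.125e-02, 9.375e-02]  (obs o_0=2)
t=1: δ = [1.758e-02, 8.789e-03, 1.978e-02]  ψ = [0, 2, 0]  (obs o_1=0)
t=2: δ = [2.197e-03, 2.781e-03, 8.240e-04]  ψ = [0, 2, 0]  (obs o_2=3)
t=3: δ = [2.173e-04, 1.738e-04, 2.060e-04]  ψ = [1, 1, 0]  (obs o_3=1)
t=4: δ = [1.358e-05, 1.931e-05, 2.037e-05]  ψ = [0, 2, 0]  (obs o_4=1)
backtrack: best end state = 2; path = [0, 2, 1, 0, 2]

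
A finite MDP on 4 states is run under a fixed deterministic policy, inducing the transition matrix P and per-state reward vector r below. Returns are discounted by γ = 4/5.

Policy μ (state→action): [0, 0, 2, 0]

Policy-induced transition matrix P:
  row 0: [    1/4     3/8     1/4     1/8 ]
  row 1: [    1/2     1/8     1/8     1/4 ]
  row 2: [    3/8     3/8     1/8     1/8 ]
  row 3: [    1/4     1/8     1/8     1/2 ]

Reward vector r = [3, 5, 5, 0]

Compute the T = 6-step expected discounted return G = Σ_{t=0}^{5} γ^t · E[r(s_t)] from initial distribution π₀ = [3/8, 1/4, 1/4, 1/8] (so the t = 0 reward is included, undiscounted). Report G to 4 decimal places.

G = 12.1344

t=0: π = [0.3750, 0.2500, 0.2500, 0.1250], E[r] = 3.6250, γ^t·E[r] = 3.625000, running G = 3.625000
t=1: π = [0.3438, 0.2813, 0.1719, 0.2031], E[r] = 3.2969, γ^t·E[r] = 2.637500, running G = 6.262500
t=2: π = [0.3418, 0.2539, 0.1680, 0.2363], E[r] = 3.1348, γ^t·E[r] = 2.006250, running G = 8.268750
t=3: π = [0.3345, 0.2524, 0.1677, 0.2454], E[r] = 3.1042, γ^t·E[r] = 1.589375, running G = 9.858125
t=4: π = [0.3341, 0.2505, 0.1668, 0.2486], E[r] = 3.0890, γ^t·E[r] = 1.265263, running G = 11.123388
t=5: π = [0.3335, 0.2502, 0.1668, 0.2495], E[r] = 3.0854, γ^t·E[r] = 1.011014, running G = 12.134401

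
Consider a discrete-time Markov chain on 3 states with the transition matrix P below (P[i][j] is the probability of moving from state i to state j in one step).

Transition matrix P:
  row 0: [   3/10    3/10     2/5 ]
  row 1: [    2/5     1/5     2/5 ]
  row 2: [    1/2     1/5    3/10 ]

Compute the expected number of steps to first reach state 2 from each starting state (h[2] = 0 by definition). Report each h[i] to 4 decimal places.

h = [2.5000, 2.5000, 0.0000]

First-step conditioning: h[2] = 0; for i ≠ 2, h[i] = 1 + Σ_k P[i][k]·h[k].
  h[0] = 1 + 3/10·h[0] + 3/10·h[1]
  h[1] = 1 + 2/5·h[0] + 1/5·h[1]
Solving the 2×2 linear system over states ≠ 2 gives exactly h = [5/2, 5/2, 0] (h[2] = 0 is the target).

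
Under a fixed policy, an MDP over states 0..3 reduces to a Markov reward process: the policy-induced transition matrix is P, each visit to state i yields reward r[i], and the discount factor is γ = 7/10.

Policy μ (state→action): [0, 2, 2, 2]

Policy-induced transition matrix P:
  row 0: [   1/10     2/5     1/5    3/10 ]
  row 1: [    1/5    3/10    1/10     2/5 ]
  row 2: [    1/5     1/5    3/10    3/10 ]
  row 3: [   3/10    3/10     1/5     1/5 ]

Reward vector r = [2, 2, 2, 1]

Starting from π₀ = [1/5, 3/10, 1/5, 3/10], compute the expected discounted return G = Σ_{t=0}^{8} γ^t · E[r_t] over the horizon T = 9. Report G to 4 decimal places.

G = 5.4378

t=0: π = [0.2000, 0.3000, 0.2000, 0.3000], E[r] = 1.7000, γ^t·E[r] = 1.700000, running G = 1.700000
t=1: π = [0.2100, 0.3000, 0.1900, 0.3000], E[r] = 1.7000, γ^t·E[r] = 1.190000, running G = 2.890000
t=2: π = [0.2090, 0.3020, 0.1890, 0.3000], E[r] = 1.7000, γ^t·E[r] = 0.833000, running G = 3.723000
t=3: π = [0.2091, 0.3020, 0.1887, 0.3002], E[r] = 1.6998, γ^t·E[r] = 0.583031, running G = 4.306031
t=4: π = [0.2091, 0.3020, 0.1887, 0.3002], E[r] = 1.6998, γ^t·E[r] = 0.408127, running G = 4.714158
t=5: π = [0.2091, 0.3020, 0.1887, 0.3002], E[r] = 1.6998, γ^t·E[r] = 0.285688, running G = 4.999846
t=6: π = [0.2091, 0.3020, 0.1887, 0.3002], E[r] = 1.6998, γ^t·E[r] = 0.199981, running G = 5.199827
t=7: π = [0.2091, 0.3020, 0.1887, 0.3002], E[r] = 1.6998, γ^t·E[r] = 0.139987, running G = 5.339814
t=8: π = [0.2091, 0.3020, 0.1887, 0.3002], E[r] = 1.6998, γ^t·E[r] = 0.097991, running G = 5.437805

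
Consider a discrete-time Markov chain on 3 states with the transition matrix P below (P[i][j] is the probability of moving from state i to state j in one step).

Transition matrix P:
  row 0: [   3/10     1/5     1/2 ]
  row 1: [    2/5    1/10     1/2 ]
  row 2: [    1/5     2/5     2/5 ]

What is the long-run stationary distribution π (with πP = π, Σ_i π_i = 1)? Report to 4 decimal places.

π = [0.2810, 0.2645, 0.4545]

Balance equations π_j = Σ_i π_i·P[i][j]:
  π_0 = 3/10·π_0 + 2/5·π_1 + 1/5·π_2
  π_1 = 1/5·π_0 + 1/10·π_1 + 2/5·π_2
  normalize: π_0 + π_1 + π_2 = 1
Solving the linear system gives exactly π = [34/121, 32/121, 5/11].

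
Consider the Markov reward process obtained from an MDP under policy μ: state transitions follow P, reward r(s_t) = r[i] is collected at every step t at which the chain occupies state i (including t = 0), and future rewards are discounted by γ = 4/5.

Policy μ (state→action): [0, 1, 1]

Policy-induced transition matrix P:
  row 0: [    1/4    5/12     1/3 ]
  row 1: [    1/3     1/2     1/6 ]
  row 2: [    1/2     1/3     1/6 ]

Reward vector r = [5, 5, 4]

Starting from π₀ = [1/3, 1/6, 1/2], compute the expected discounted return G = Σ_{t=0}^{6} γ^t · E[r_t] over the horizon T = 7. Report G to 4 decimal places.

G = 18.5934

t=0: π = [0.3333, 0.1667, 0.5000], E[r] = 4.5000, γ^t·E[r] = 4.500000, running G = 4.500000
t=1: π = [0.3889, 0.3889, 0.2222], E[r] = 4.7778, γ^t·E[r] = 3.822222, running G = 8.322222
t=2: π = [0.3380, 0.4306, 0.2315], E[r] = 4.7685, γ^t·E[r] = 3.051852, running G = 11.374074
t=3: π = [0.3438, 0.4333, 0.2230], E[r] = 4.7770, γ^t·E[r] = 2.445827, running G = 13.819901
t=4: π = [0.3419, 0.4342, 0.2240], E[r] = 4.7760, γ^t·E[r] = 1.956267, running G = 15.776168
t=5: π = [0.3422, 0.4342, 0.2236], E[r] = 4.7764, γ^t·E[r] = 1.565117, running G = 17.341285
t=6: π = [0.3421, 0.4342, 0.2237], E[r] = 4.7763, γ^t·E[r] = 1.252080, running G = 18.593364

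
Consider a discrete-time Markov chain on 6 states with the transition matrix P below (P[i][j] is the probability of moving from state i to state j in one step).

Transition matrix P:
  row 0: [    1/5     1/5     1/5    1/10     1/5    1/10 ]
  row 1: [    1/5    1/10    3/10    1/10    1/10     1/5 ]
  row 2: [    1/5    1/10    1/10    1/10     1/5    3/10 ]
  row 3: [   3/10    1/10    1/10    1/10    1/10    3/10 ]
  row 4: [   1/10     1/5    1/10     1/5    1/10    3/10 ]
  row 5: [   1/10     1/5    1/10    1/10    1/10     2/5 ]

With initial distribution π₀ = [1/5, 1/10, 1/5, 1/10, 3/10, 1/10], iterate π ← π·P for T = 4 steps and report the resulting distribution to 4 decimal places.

t=0: π = [0.2000, 0.1000, 0.2000, 0.1000, 0.3000, 0.1000]
t=1: π = [0.1700, 0.1600, 0.1400, 0.1300, 0.1400, 0.2600]
t=2: π = [0.1730, 0.1570, 0.1490, 0.1140, 0.1310, 0.2760]
t=3: π = [0.1707, 0.1580, 0.1487, 0.1131, 0.1322, 0.2773]
t=4: π = [0.1704, 0.1580, 0.1487, 0.1132, 0.1319, 0.2778]

π = [0.1704, 0.1580, 0.1487, 0.1132, 0.1319, 0.2778]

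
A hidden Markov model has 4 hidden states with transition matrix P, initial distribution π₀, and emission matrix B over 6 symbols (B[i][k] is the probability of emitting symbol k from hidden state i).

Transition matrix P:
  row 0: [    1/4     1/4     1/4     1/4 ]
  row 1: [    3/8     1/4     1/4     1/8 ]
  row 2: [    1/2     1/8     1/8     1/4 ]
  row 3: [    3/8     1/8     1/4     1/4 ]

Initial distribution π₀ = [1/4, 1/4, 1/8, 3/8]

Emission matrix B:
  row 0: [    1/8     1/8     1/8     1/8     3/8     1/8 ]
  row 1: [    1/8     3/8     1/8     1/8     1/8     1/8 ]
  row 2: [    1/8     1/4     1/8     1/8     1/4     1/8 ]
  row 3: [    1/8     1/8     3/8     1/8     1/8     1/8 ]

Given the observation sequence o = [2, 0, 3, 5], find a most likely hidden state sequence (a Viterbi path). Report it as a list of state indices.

path = [3, 0, 2, 0]

t=0: δ = [3.125e-02, 3.125e-02, 1.562e-02, 1.406e-01]  (obs o_0=2)
t=1: δ = [6.592e-03, 2.197e-03, 4.395e-03, 4.395e-03]  ψ = [3, 3, 3, 3]  (obs o_1=0)
t=2: δ = [2.747e-04, 2.060e-04, 2.060e-04, 2.060e-04]  ψ = [2, 0, 0, 0]  (obs o_2=3)
t=3: δ = [1.287e-05, 8.583e-06, 8.583e-06, 8.583e-06]  ψ = [2, 0, 0, 0]  (obs o_3=5)
backtrack: best end state = 0; path = [3, 0, 2, 0]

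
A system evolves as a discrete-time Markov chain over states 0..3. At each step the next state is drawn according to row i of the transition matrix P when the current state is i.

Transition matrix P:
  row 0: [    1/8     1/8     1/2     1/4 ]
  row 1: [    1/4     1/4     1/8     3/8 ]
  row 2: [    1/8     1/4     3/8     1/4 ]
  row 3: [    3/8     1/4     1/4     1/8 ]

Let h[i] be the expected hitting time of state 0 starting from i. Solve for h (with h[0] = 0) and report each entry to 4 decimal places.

First-step conditioning: h[0] = 0; for i ≠ 0, h[i] = 1 + Σ_k P[i][k]·h[k].
  h[1] = 1 + 1/4·h[1] + 1/8·h[2] + 3/8·h[3]
  h[2] = 1 + 1/4·h[1] + 3/8·h[2] + 1/4·h[3]
  h[3] = 1 + 1/4·h[1] + 1/4·h[2] + 1/8·h[3]
Solving the 3×3 linear system over states ≠ 0 gives exactly h = [0, 244/63, 32/7, 32/9] (h[0] = 0 is the target).

h = [0.0000, 3.8730, 4.5714, 3.5556]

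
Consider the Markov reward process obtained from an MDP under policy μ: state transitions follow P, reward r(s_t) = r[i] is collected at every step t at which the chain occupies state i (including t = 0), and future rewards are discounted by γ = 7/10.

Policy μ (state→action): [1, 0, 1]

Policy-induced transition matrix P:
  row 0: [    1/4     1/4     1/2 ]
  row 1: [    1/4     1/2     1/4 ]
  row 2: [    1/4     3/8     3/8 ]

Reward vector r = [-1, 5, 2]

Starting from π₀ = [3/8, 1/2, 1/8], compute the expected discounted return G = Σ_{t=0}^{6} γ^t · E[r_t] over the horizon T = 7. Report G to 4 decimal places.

G = 7.3699

t=0: π = [0.3750, 0.5000, 0.1250], E[r] = 2.3750, γ^t·E[r] = 2.375000, running G = 2.375000
t=1: π = [0.2500, 0.3906, 0.3594], E[r] = 2.4219, γ^t·E[r] = 1.695313, running G = 4.070313
t=2: π = [0.2500, 0.3926, 0.3574], E[r] = 2.4277, γ^t·E[r] = 1.189590, running G = 5.259902
t=3: π = [0.2500, 0.3928, 0.3572], E[r] = 2.4285, γ^t·E[r] = 0.832964, running G = 6.092866
t=4: π = [0.2500, 0.3929, 0.3571], E[r] = 2.4286, γ^t·E[r] = 0.583097, running G = 6.675963
t=5: π = [0.2500, 0.3929, 0.3571], E[r] = 2.4286, γ^t·E[r] = 0.408170, running G = 7.084133
t=6: π = [0.2500, 0.3929, 0.3571], E[r] = 2.4286, γ^t·E[r] = 0.285719, running G = 7.369852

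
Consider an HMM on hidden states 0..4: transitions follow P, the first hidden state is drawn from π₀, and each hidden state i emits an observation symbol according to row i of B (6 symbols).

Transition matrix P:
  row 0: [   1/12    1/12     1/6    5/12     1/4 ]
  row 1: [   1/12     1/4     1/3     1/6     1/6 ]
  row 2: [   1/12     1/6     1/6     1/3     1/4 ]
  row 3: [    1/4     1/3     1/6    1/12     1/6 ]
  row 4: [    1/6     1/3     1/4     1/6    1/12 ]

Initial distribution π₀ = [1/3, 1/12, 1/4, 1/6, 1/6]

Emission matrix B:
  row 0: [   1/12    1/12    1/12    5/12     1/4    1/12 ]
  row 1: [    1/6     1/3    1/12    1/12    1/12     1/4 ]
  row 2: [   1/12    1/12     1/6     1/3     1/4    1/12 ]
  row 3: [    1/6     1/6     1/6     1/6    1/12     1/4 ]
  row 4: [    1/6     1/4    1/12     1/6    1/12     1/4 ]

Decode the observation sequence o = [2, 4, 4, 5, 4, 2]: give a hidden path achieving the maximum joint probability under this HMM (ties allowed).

t=0: δ = [2.778e-02, 6.944e-03, 4.167e-02, 2.778e-02, 1.389e-02]  (obs o_0=2)
t=1: δ = [1.736e-03, 7.716e-04, 1.736e-03, 1.157e-03, 8.681e-04]  ψ = [3, 3, 2, 2, 2]  (obs o_1=4)
t=2: δ = [7.234e-05, 3.215e-05, 7.234e-05, 6.028e-05, 3.617e-05]  ψ = [3, 3, 0, 0, 0]  (obs o_2=4)
t=3: δ = [1.256e-06, 5.023e-06, 1.005e-06, 7.535e-06, 4.521e-06]  ψ = [3, 3, 0, 0, 0]  (obs o_3=5)
t=4: δ = [4.710e-07, 2.093e-07, 4.186e-07, 6.977e-08, 1.047e-07]  ψ = [3, 3, 1, 1, 3]  (obs o_4=4)
t=5: δ = [3.270e-09, 5.814e-09, 1.308e-08, 3.270e-08, 9.811e-09]  ψ = [0, 2, 0, 0, 0]  (obs o_5=2)
backtrack: best end state = 3; path = [2, 3, 0, 3, 0, 3]

path = [2, 3, 0, 3, 0, 3]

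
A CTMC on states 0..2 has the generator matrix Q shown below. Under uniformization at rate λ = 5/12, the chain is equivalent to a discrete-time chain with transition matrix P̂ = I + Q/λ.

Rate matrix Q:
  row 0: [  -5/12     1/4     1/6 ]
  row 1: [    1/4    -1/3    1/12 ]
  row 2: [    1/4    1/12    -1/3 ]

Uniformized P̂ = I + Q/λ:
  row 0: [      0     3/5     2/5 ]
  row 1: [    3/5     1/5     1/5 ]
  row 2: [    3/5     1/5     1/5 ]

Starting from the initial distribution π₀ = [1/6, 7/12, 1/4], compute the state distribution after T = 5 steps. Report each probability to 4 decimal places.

π = [0.3912, 0.3392, 0.2696]

t=0: π = [0.1667, 0.5833, 0.2500]
t=1: π = [0.5000, 0.2667, 0.2333]
t=2: π = [0.3000, 0.4000, 0.3000]
t=3: π = [0.4200, 0.3200, 0.2600]
t=4: π = [0.3480, 0.3680, 0.2840]
t=5: π = [0.3912, 0.3392, 0.2696]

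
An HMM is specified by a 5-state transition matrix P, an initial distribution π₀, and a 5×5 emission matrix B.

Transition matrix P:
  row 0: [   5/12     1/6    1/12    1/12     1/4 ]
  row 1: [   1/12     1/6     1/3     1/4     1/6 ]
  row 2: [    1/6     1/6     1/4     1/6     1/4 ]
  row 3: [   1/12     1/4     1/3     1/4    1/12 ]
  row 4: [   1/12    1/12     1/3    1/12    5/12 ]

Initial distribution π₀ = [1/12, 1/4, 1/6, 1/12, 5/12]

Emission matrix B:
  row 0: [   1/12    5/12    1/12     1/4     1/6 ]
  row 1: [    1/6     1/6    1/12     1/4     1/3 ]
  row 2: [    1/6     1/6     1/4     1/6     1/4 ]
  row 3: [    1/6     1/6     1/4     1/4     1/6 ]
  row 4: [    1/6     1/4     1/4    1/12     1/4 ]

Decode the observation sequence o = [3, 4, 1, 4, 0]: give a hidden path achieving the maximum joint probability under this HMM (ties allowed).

t=0: δ = [2.083e-02, 6.250e-02, 2.778e-02, 2.083e-02, 3.472e-02]  (obs o_0=3)
t=1: δ = [1.447e-03, 3.472e-03, 5.208e-03, 2.604e-03, 3.617e-03]  ψ = [0, 1, 1, 1, 4]  (obs o_1=4)
t=2: δ = [3.617e-04, 1.447e-04, 2.170e-04, 1.447e-04, 3.768e-04]  ψ = [2, 2, 2, 1, 4]  (obs o_2=1)
t=3: δ = [2.512e-05, 2.009e-05, 3.140e-05, 6.028e-06, 3.925e-05]  ψ = [0, 0, 4, 1, 4]  (obs o_3=4)
t=4: δ = [8.721e-07, 8.721e-07, 2.180e-06, 8.721e-07, 2.725e-06]  ψ = [0, 2, 4, 2, 4]  (obs o_4=0)
backtrack: best end state = 4; path = [4, 4, 4, 4, 4]

path = [4, 4, 4, 4, 4]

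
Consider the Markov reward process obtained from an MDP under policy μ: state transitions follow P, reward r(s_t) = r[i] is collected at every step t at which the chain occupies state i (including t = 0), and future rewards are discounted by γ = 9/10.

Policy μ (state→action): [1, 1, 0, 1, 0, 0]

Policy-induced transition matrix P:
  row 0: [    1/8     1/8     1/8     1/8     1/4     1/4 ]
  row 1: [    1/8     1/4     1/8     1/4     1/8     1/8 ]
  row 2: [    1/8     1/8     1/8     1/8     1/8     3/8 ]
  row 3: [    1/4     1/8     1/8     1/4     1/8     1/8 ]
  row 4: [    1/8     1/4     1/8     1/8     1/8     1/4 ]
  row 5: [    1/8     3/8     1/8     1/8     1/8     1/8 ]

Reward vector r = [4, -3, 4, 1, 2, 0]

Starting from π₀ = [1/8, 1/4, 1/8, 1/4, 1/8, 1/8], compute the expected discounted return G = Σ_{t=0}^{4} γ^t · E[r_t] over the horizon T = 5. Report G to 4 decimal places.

G = 3.6109

t=0: π = [0.1250, 0.2500, 0.1250, 0.2500, 0.1250, 0.1250], E[r] = 0.7500, γ^t·E[r] = 0.750000, running G = 0.750000
t=1: π = [0.1563, 0.2031, 0.1250, 0.1875, 0.1406, 0.1875], E[r] = 0.9844, γ^t·E[r] = 0.885938, running G = 1.635938
t=2: π = [0.1484, 0.2148, 0.1250, 0.1738, 0.1445, 0.1934], E[r] = 0.9121, γ^t·E[r] = 0.738809, running G = 2.374746
t=3: π = [0.1467, 0.2183, 0.1250, 0.1736, 0.1436, 0.1929], E[r] = 0.8928, γ^t·E[r] = 0.650867, running G = 3.025614
t=4: π = [0.1467, 0.2184, 0.1250, 0.1740, 0.1433, 0.1925], E[r] = 0.8921, γ^t·E[r] = 0.585320, running G = 3.610934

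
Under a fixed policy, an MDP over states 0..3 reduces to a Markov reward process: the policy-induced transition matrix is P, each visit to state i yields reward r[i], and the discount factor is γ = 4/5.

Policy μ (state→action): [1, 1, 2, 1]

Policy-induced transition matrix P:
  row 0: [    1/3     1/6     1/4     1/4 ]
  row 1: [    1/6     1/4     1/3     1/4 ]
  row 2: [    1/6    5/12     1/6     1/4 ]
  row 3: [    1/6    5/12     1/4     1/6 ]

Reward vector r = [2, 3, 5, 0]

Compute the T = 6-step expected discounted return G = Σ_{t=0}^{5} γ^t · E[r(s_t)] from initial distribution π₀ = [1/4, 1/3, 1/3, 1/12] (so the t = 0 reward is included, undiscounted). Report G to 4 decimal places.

G = 10.1618

t=0: π = [0.2500, 0.3333, 0.3333, 0.0833], E[r] = 3.1667, γ^t·E[r] = 3.166667, running G = 3.166667
t=1: π = [0.2083, 0.2986, 0.2500, 0.2431], E[r] = 2.5625, γ^t·E[r] = 2.050000, running G = 5.216667
t=2: π = [0.2014, 0.3148, 0.2541, 0.2297], E[r] = 2.6175, γ^t·E[r] = 1.675185, running G = 6.891852
t=3: π = [0.2002, 0.3139, 0.2551, 0.2309], E[r] = 2.6173, γ^t·E[r] = 1.340074, running G = 8.231926
t=4: π = [0.2000, 0.3143, 0.2549, 0.2308], E[r] = 2.6175, γ^t·E[r] = 1.072117, running G = 9.304043
t=5: π = [0.2000, 0.3143, 0.2550, 0.2308], E[r] = 2.6176, γ^t·E[r] = 0.857730, running G = 10.161773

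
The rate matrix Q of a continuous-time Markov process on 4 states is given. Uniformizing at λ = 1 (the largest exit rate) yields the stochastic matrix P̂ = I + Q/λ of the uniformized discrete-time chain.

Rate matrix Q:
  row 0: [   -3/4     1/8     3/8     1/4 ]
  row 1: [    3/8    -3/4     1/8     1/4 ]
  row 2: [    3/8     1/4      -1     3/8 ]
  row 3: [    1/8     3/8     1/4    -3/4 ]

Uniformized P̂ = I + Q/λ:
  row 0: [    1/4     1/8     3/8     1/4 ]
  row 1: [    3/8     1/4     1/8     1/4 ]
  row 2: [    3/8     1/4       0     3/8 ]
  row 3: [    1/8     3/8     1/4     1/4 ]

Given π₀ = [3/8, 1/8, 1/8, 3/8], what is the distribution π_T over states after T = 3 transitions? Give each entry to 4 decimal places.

t=0: π = [0.3750, 0.1250, 0.1250, 0.3750]
t=1: π = [0.2344, 0.2500, 0.2500, 0.2656]
t=2: π = [0.2793, 0.2539, 0.1855, 0.2813]
t=3: π = [0.2698, 0.2502, 0.2068, 0.2732]

π = [0.2698, 0.2502, 0.2068, 0.2732]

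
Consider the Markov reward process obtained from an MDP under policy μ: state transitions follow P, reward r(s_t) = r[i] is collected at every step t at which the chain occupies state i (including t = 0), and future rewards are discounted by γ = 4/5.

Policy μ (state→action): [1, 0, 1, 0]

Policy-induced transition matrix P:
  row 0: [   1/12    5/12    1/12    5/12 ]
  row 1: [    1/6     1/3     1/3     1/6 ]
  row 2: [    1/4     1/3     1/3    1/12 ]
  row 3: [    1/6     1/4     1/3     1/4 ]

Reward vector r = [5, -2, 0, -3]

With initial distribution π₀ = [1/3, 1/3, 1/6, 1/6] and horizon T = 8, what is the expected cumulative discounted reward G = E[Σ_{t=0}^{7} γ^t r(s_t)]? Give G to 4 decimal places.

t=0: π = [0.3333, 0.3333, 0.1667, 0.1667], E[r] = 0.5000, γ^t·E[r] = 0.500000, running G = 0.500000
t=1: π = [0.1528, 0.3472, 0.2500, 0.2500], E[r] = -0.6806, γ^t·E[r] = -0.544444, running G = -0.044444
t=2: π = [0.1748, 0.3252, 0.2951, 0.2049], E[r] = -0.3912, γ^t·E[r] = -0.250370, running G = -0.294815
t=3: π = [0.1767, 0.3308, 0.2896, 0.2028], E[r] = -0.3867, γ^t·E[r] = -0.197975, running G = -0.492790
t=4: π = [0.1761, 0.3312, 0.2892, 0.2036], E[r] = -0.3927, γ^t·E[r] = -0.160866, running G = -0.653656
t=5: π = [0.1761, 0.3310, 0.2893, 0.2036], E[r] = -0.3923, γ^t·E[r] = -0.128549, running G = -0.782205
t=6: π = [0.1761, 0.3310, 0.2893, 0.2035], E[r] = -0.3922, γ^t·E[r] = -0.102815, running G = -0.885019
t=7: π = [0.1761, 0.3310, 0.2893, 0.2035], E[r] = -0.3922, γ^t·E[r] = -0.082255, running G = -0.967275

G = -0.9673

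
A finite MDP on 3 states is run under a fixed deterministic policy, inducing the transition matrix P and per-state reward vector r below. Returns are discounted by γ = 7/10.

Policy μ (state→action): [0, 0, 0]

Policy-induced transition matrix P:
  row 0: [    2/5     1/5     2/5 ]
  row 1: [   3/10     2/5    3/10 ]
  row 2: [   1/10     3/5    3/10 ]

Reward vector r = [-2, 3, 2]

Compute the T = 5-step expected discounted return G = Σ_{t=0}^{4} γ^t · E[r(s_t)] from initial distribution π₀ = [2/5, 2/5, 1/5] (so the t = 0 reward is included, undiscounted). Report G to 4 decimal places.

G = 3.0782

t=0: π = [0.4000, 0.4000, 0.2000], E[r] = 0.8000, γ^t·E[r] = 0.800000, running G = 0.800000
t=1: π = [0.3000, 0.3600, 0.3400], E[r] = 1.1600, γ^t·E[r] = 0.812000, running G = 1.612000
t=2: π = [0.2620, 0.4080, 0.3300], E[r] = 1.3600, γ^t·E[r] = 0.666400, running G = 2.278400
t=3: π = [0.2602, 0.4136, 0.3262], E[r] = 1.3728, γ^t·E[r] = 0.470870, running G = 2.749270
t=4: π = [0.2608, 0.4132, 0.3260], E[r] = 1.3701, γ^t·E[r] = 0.328956, running G = 3.078227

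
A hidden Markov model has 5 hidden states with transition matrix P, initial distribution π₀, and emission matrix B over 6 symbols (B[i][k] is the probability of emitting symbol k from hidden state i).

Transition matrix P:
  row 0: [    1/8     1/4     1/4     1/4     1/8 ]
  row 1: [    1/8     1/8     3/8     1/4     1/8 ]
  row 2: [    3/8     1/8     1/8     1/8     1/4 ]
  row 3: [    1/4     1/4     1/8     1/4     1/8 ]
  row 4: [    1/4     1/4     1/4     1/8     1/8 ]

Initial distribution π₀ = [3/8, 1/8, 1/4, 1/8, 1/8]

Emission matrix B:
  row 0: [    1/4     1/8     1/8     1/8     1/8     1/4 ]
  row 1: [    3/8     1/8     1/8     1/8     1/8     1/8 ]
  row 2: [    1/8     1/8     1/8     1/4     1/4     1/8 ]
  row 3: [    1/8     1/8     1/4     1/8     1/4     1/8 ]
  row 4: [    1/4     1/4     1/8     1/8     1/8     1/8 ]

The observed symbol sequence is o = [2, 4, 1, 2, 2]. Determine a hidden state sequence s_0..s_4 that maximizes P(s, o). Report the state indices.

t=0: δ = [4.688e-02, 1.562e-02, 3.125e-02, 3.125e-02, 1.562e-02]  (obs o_0=2)
t=1: δ = [1.465e-03, 1.465e-03, 2.930e-03, 2.930e-03, 9.766e-04]  ψ = [2, 0, 0, 0, 2]  (obs o_1=4)
t=2: δ = [1.373e-04, 9.155e-05, 6.866e-05, 9.155e-05, 1.831e-04]  ψ = [2, 3, 1, 3, 2]  (obs o_2=1)
t=3: δ = [5.722e-06, 5.722e-06, 5.722e-06, 8.583e-06, 2.861e-06]  ψ = [4, 4, 4, 0, 4]  (obs o_3=2)
t=4: δ = [2.682e-07, 2.682e-07, 2.682e-07, 5.364e-07, 1.788e-07]  ψ = [2, 3, 1, 3, 2]  (obs o_4=2)
backtrack: best end state = 3; path = [0, 2, 0, 3, 3]

path = [0, 2, 0, 3, 3]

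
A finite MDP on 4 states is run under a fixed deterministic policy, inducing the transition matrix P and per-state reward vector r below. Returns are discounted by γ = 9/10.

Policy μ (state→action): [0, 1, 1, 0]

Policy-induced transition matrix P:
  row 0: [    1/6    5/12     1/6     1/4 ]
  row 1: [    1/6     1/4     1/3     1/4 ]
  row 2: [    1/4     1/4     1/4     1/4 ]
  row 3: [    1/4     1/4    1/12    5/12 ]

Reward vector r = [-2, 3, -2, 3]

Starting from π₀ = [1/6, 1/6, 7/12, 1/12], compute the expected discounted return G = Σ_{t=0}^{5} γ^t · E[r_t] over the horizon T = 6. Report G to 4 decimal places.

t=0: π = [0.1667, 0.1667, 0.5833, 0.0833], E[r] = -0.7500, γ^t·E[r] = -0.750000, running G = -0.750000
t=1: π = [0.2222, 0.2778, 0.2361, 0.2639], E[r] = 0.7083, γ^t·E[r] = 0.637500, running G = -0.112500
t=2: π = [0.2083, 0.2870, 0.2106, 0.2940], E[r] = 0.9051, γ^t·E[r] = 0.733125, running G = 0.620625
t=3: π = [0.2087, 0.2847, 0.2076, 0.2990], E[r] = 0.9186, γ^t·E[r] = 0.669656, running G = 1.290281
t=4: π = [0.2089, 0.2848, 0.2065, 0.2998], E[r] = 0.9231, γ^t·E[r] = 0.605644, running G = 1.895925
t=5: π = [0.2089, 0.2848, 0.2064, 0.3000], E[r] = 0.9239, γ^t·E[r] = 0.545570, running G = 2.441495

G = 2.4415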